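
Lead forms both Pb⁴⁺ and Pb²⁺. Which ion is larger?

Pb²⁺

Both ions have Z = 82 protons, but Pb⁴⁺ has lost more electrons, so its remaining electrons feel a larger effective nuclear charge per electron and are pulled in more tightly.
Higher positive charge → smaller ion, so Pb²⁺ > Pb⁴⁺.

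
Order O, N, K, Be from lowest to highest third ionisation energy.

K, N, O, Be

IE_3 is the cost of taking one more electron from the +2 cation: O²⁺ still has 4 valence electrons; N²⁺ still has 3 valence electrons; K²⁺ is already 1 electron into the core; Be²⁺ is the bare [He] core.
Usually core removal costs more than valence removal, but here the competition is close: a tightly held n=2 valence electron can cost more to remove than an n=3 core electron, so the actual values have to decide it.
Valence configurations: O²⁺ [He]2s²2p², N²⁺ [He]2s²2p¹.
Approximate IE_3 values (kJ/mol): O 5300, N 4578, K 4420, Be 14849.
Overall IE_3 order: K < N < O < Be.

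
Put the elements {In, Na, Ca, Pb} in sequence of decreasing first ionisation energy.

Na is in period 3, group 1; Ca is in period 4, group 2; In is in period 5, group 13; Pb is in period 6, group 14.
IE₁ increases left→right with effective nuclear charge and decreases top→bottom as the valence shell moves farther out.
A diagonal step moves right (one effect) and down (the opposite effect) at once.
In > Na: the two effects oppose for this pair; the across-period effect wins (558 vs 496 kJ/mol).
Ca > In: period and group pull opposite ways; the down-group shift dominates (590 vs 558 kJ/mol).
Pb > Ca: the two effects oppose for this pair; the across-period effect wins (716 vs 590 kJ/mol).
For reference (kJ/mol): Na 496, Ca 590, In 558, Pb 716.
So from highest to lowest: Pb > Ca > In > Na.

Pb, Ca, In, Na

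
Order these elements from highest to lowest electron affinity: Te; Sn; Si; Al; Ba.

Al is in period 3, group 13; Si is in period 3, group 14; Sn is in period 5, group 14; Te is in period 5, group 16; Ba is in period 6, group 2.
Electron affinity generally becomes more exothermic across a period toward the halogens and less exothermic down a group.
These span different periods and groups, so the two trends combine.
Al > Ba: relative to Ba, both the across-period and down-group shifts push Al's electron affinity up.
Sn > Al: the two effects oppose for this pair; the across-period effect wins (107 vs 42 kJ/mol).
Si > Sn: Si sits above Sn in group 14, so the down-group effect alone puts Si higher.
Te > Si: the two effects oppose for this pair; the across-period effect wins (190 vs 134 kJ/mol).
For reference (kJ/mol): Al 42, Si 134, Sn 107, Te 190, Ba 14.
So from highest to lowest: Te > Si > Sn > Al > Ba.

Te > Si > Sn > Al > Ba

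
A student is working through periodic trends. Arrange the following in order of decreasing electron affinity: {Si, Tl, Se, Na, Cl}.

EA tends to increase across a period and decrease down a group, though the pattern is less regular than for IE or radius.
Here both period and group differ, so the two effects have to be weighed against each other.
Na > Tl: the two effects oppose for this pair; the down-group effect wins (53 vs 19 kJ/mol).
Si > Na: Si lies to the right of Na in period 3, so the across-period effect alone puts Si higher.
Se > Si: period and group pull opposite ways; the across-period shift dominates (195 vs 134 kJ/mol).
Cl > Se: relative to Se, both the across-period and down-group shifts push Cl's electron affinity up.
Tabulated electron affinity (kJ/mol): Na 53, Si 134, Cl 349, Se 195, Tl 19.
So from highest to lowest: Cl > Se > Si > Na > Tl.

Cl > Se > Si > Na > Tl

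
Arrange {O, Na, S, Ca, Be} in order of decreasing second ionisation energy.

IE_2 is the cost of taking one more electron from the +1 cation: O⁺ still has 5 valence electrons; Na⁺ is the bare [Ne] core; S⁺ still has 5 valence electrons; Ca⁺ still has 1 valence electron; Be⁺ still has 1 valence electron.
Core electrons are held far more tightly than valence electrons, so Na tops the IE_2 order.
Valence configurations: O⁺ [He]2s²2p³, S⁺ [Ne]3s²3p³, Ca⁺ [Ar]4s¹, Be⁺ [He]2s¹.
Approximate IE_2 values (kJ/mol): O 3388, Na 4562, S 2252, Ca 1145, Be 1757.
Putting it together, IE_2: Ca < Be < S < O < Na.

Na > O > S > Be > Ca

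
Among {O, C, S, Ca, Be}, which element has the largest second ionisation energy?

The second ionization energy removes an electron from the +1 ion. For each element: O⁺ still has 5 valence electrons; C⁺ still has 3 valence electrons; S⁺ still has 5 valence electrons; Ca⁺ still has 1 valence electron; Be⁺ still has 1 valence electron.
All are still removing valence electrons, so compare the +1 ions as you would atoms: IE_2 generally rises across a period (higher Z_eff) and falls down a group (larger shell), subject to the usual subshell exceptions.
Valence configurations: O⁺ [He]2s²2p³, C⁺ [He]2s²2p¹, S⁺ [Ne]3s²3p³, Ca⁺ [Ar]4s¹, Be⁺ [He]2s¹.
Tabulated IE_2 (kJ/mol): O 3388, C 2353, S 2252, Ca 1145, Be 1757.
Putting it together, IE_2: Ca < Be < S < C < O.

O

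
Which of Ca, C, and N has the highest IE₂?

N

Consider each +1 ion: Ca⁺ still has 1 valence electron; C⁺ still has 3 valence electrons; N⁺ still has 4 valence electrons.
All are still removing valence electrons, so compare the +1 ions as you would atoms: IE_2 generally rises across a period (higher Z_eff) and falls down a group (larger shell), subject to the usual subshell exceptions.
Valence configurations: Ca⁺ [Ar]4s¹, C⁺ [He]2s²2p¹, N⁺ [He]2s²2p².
Approximate IE_2 values (kJ/mol): Ca 1145, C 2353, N 2856.
So the second ionization energies run Ca < C < N.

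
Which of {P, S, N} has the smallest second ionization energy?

P

IE_2 is the cost of taking one more electron from the +1 cation: P⁺ still has 4 valence electrons; S⁺ still has 5 valence electrons; N⁺ still has 4 valence electrons.
All are still removing valence electrons, so compare the +1 ions as you would atoms: IE_2 generally rises across a period (higher Z_eff) and falls down a group (larger shell), subject to the usual subshell exceptions.
Valence configurations: P⁺ [Ne]3s²3p², S⁺ [Ne]3s²3p³, N⁺ [He]2s²2p².
The numbers (kJ/mol): P 1907, S 2252, N 2856.
So the second ionization energies run P < S < N.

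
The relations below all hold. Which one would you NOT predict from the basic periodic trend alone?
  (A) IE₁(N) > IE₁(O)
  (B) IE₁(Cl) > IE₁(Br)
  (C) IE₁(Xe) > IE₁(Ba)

(A)

The general trend: first ionization energy increases across a period and decreases down a group.
(A) N (period 2, group 15) vs O (period 2, group 16): the stated order contradicts the simple trend.
(B) Cl (period 3, group 17) vs Br (period 4, group 17): the stated order agrees with the simple trend.
(C) Xe (period 5, group 18) vs Ba (period 6, group 2): the stated order agrees with the simple trend.
The exception is (A): pairing an electron in O's 2p⁴ costs repulsion energy, so O ionizes more easily than half-filled N (2p³).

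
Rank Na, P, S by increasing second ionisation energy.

P, S, Na

IE_2 is the cost of taking one more electron from the +1 cation: Na⁺ is the bare [Ne] core; P⁺ still has 4 valence electrons; S⁺ still has 5 valence electrons.
Pulling an electron out of a noble-gas core costs far more than removing a remaining valence electron, so Na sits at the high end of IE_2.
Valence configurations: P⁺ [Ne]3s²3p², S⁺ [Ne]3s²3p³.
Tabulated IE_2 (kJ/mol): Na 4562, P 1907, S 2252.
So the second ionization energies run P < S < Na.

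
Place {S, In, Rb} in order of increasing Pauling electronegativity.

S is in period 3, group 16; Rb is in period 5, group 1; In is in period 5, group 13.
Atoms toward the upper right of the periodic table pull bonding electrons most strongly.
Neither a single period nor a single group — weigh both effects.
In > Rb: In lies to the right of Rb in period 5, so the across-period effect alone puts In higher.
S > In: both effects reinforce here, so S is clearly the higher of the two.
Approximate values (Pauling): S 2.58, Rb 0.82, In 1.78.
So from lowest to highest: Rb < In < S.

Rb, In, S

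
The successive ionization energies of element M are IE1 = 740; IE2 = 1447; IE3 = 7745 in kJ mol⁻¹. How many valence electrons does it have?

Look for the largest jump between consecutive ionization energies: IE3/IE2 ≈ 5.4, far larger than any earlier ratio.
That jump marks the point where a core electron is being removed. So the atom has 2 valence electrons.

2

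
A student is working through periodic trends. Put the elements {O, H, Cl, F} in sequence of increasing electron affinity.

H is in period 1, group 1; O is in period 2, group 16; F is in period 2, group 17; Cl is in period 3, group 17.
Electron affinity generally becomes more exothermic across a period toward the halogens and less exothermic down a group.
These span different periods and groups, so the two trends combine.
O > H: the two effects oppose for this pair; the across-period effect wins (141 vs 73 kJ/mol).
F > O: F lies to the right of O in period 2, so the across-period effect alone puts F higher.
Cl > F: this pair runs against the simple trend — see the exception note.
Note the exception: Cl has a higher electron affinity than F, contrary to the simple trend — F's small 2p subshell makes the incoming electron feel strong e⁻–e⁻ repulsion, so Cl actually releases more energy on gaining an electron.
For reference (kJ/mol): H 73, O 141, F 328, Cl 349.
So from lowest to highest: H < O < F < Cl.

H < O < F < Cl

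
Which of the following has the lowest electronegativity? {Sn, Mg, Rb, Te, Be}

Atoms toward the upper right of the periodic table pull bonding electrons most strongly.
Here both period and group differ, so the two effects have to be weighed against each other.
Mg > Rb: relative to Rb, both the across-period and down-group shifts push Mg's electronegativity up.
Be > Mg: they share group 2; the group trend gives Be the larger value.
Sn > Be: period and group pull opposite ways; the across-period shift dominates (1.96 vs 1.57).
Te > Sn: Te lies to the right of Sn in period 5, so the across-period effect alone puts Te higher.
Approximate values (Pauling): Be 1.57, Mg 1.31, Rb 0.82, Sn 1.96, Te 2.10.
The lowest electronegativity among these belongs to Rb.

Rb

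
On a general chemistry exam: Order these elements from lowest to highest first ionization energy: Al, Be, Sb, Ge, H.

H is in period 1, group 1; Be is in period 2, group 2; Al is in period 3, group 13; Ge is in period 4, group 14; Sb is in period 5, group 15.
Across a period the outer electron is held more tightly (higher IE₁); down a group it sits in a higher shell, more shielded, and comes off more easily.
These sit on a diagonal, where the across-period and down-group effects partly cancel.
Ge > Al: period and group pull opposite ways; the across-period shift dominates (762 vs 578 kJ/mol).
Sb > Ge: period and group pull opposite ways; the across-period shift dominates (831 vs 762 kJ/mol).
Be > Sb: the two effects oppose for this pair; the down-group effect wins (900 vs 831 kJ/mol).
H > Be: period and group pull opposite ways; the down-group shift dominates (1312 vs 900 kJ/mol).
For reference (kJ/mol): H 1312, Be 900, Al 578, Ge 762, Sb 831.
So from lowest to highest: Al < Ge < Sb < Be < H.

Al < Ge < Sb < Be < H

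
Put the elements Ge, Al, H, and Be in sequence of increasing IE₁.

H is in period 1, group 1; Be is in period 2, group 2; Al is in period 3, group 13; Ge is in period 4, group 14.
First ionization energy rises across a period (greater Z_eff holds electrons more tightly) and falls down a group (valence electrons are farther from the nucleus).
These sit on a diagonal, where the across-period and down-group effects partly cancel.
Ge > Al: the two effects oppose for this pair; the across-period effect wins (762 vs 578 kJ/mol).
Be > Ge: the two effects oppose for this pair; the down-group effect wins (900 vs 762 kJ/mol).
H > Be: the two effects oppose for this pair; the down-group effect wins (1312 vs 900 kJ/mol).
Approximate values (kJ/mol): H 1312, Be 900, Al 578, Ge 762.
So from lowest to highest: Al < Ge < Be < H.

Al, Ge, Be, H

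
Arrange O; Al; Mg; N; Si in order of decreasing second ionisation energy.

Consider each +1 ion: O⁺ still has 5 valence electrons; Al⁺ still has 2 valence electrons; Mg⁺ still has 1 valence electron; N⁺ still has 4 valence electrons; Si⁺ still has 3 valence electrons.
All are still removing valence electrons, so compare the +1 ions as you would atoms: IE_2 generally rises across a period (higher Z_eff) and falls down a group (larger shell), subject to the usual subshell exceptions.
Valence configurations: O⁺ [He]2s²2p³, Al⁺ [Ne]3s², Mg⁺ [Ne]3s¹, N⁺ [He]2s²2p², Si⁺ [Ne]3s²3p¹.
Si⁺ loses a lone 3p electron whereas Al⁺ must break into a filled 3s² pair, so IE_2(Al) > IE_2(Si) even though Si has the higher nuclear charge.
The numbers (kJ/mol): O 3388, Al 1817, Mg 1451, N 2856, Si 1577.
Putting it together, IE_2: Mg < Si < Al < N < O.

O, N, Al, Si, Mg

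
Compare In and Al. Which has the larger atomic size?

In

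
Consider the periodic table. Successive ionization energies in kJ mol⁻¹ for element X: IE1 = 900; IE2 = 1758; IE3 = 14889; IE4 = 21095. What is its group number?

Group 2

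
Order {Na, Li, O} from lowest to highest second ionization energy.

O, Na, Li

After 1 electron has been removed, what remains? Na⁺ is the bare [Ne] core; Li⁺ is the bare [He] core; O⁺ still has 5 valence electrons.
Breaking into a closed-shell core is much more expensive than removing a leftover valence electron — Na and Li have the largest IE_2 here.
The numbers (kJ/mol): Na 4562, Li 7298, O 3388.
Overall IE_2 order: O < Na < Li.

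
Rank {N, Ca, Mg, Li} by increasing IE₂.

After 1 electron has been removed, what remains? N⁺ still has 4 valence electrons; Ca⁺ still has 1 valence electron; Mg⁺ still has 1 valence electron; Li⁺ is the bare [He] core.
Core electrons are held far more tightly than valence electrons, so Li tops the IE_2 order.
Valence configurations: N⁺ [He]2s²2p², Ca⁺ [Ar]4s¹, Mg⁺ [Ne]3s¹.
The numbers (kJ/mol): N 2856, Ca 1145, Mg 1451, Li 7298.
Hence IE_2: Ca < Mg < N < Li.

Ca < Mg < N < Li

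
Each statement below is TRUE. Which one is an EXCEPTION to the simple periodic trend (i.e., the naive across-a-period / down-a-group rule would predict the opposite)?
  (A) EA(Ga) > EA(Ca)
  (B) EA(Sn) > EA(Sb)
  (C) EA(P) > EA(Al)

(B)

The general trend: electron affinity increases across a period and decreases down a group.
(A) Ga (period 4, group 13) vs Ca (period 4, group 2): the stated order agrees with the simple trend.
(B) Sn (period 5, group 14) vs Sb (period 5, group 15): the stated order contradicts the simple trend.
(C) P (period 3, group 15) vs Al (period 3, group 13): the stated order agrees with the simple trend.
The exception is (B): adding an electron to Sb's half-filled 5p³ is unfavourable, so Sn has the more exothermic EA.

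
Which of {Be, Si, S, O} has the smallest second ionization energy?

Si

IE_2 is the cost of taking one more electron from the +1 cation: Be⁺ still has 1 valence electron; Si⁺ still has 3 valence electrons; S⁺ still has 5 valence electrons; O⁺ still has 5 valence electrons.
All are still removing valence electrons, so compare the +1 ions as you would atoms: IE_2 generally rises across a period (higher Z_eff) and falls down a group (larger shell), subject to the usual subshell exceptions.
Valence configurations: Be⁺ [He]2s¹, Si⁺ [Ne]3s²3p¹, S⁺ [Ne]3s²3p³, O⁺ [He]2s²2p³.
The numbers (kJ/mol): Be 1757, Si 1577, S 2252, O 3388.
Putting it together, IE_2: Si < Be < S < O.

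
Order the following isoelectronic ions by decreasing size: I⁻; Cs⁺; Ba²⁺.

I⁻ > Cs⁺ > Ba²⁺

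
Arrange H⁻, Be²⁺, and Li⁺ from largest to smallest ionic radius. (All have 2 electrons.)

All of these have 2 electrons, so size is governed by nuclear charge alone: the more protons, the stronger the pull on the same electron cloud, and the smaller the ion.
Nuclear charges: Be²⁺ (Z=4), Li⁺ (Z=3), H⁻ (Z=1).
Largest to smallest: H⁻ > Li⁺ > Be²⁺.

H⁻, Li⁺, Be²⁺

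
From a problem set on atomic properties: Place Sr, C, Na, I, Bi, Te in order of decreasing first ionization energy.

C > I > Te > Bi > Sr > Na

C is in period 2, group 14; Na is in period 3, group 1; Sr is in period 5, group 2; Te is in period 5, group 16; I is in period 5, group 17; Bi is in period 6, group 15.
Removing the outermost electron gets harder across a period and easier down a group.
These span different periods and groups, so the two trends combine.
Sr > Na: the two effects oppose for this pair; the across-period effect wins (550 vs 496 kJ/mol).
Bi > Sr: the two effects oppose for this pair; the across-period effect wins (703 vs 550 kJ/mol).
Te > Bi: relative to Bi, both the across-period and down-group shifts push Te's first ionization energy up.
I > Te: I lies to the right of Te in period 5, so the across-period effect alone puts I higher.
C > I: the two effects oppose for this pair; the down-group effect wins (1086 vs 1008 kJ/mol).
For reference (kJ/mol): C 1086, Na 496, Sr 550, Te 869, I 1008, Bi 703.
So from highest to lowest: C > I > Te > Bi > Sr > Na.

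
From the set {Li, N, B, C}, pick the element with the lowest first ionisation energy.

Removing the outermost electron gets harder across a period and easier down a group.
All lie in period 2, so first ionization energy increases left to right.
The lowest first ionisation energy among these belongs to Li.

Li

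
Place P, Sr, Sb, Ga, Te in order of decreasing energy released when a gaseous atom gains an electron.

Te > Sb > P > Ga > Sr

P is in period 3, group 15; Ga is in period 4, group 13; Sr is in period 5, group 2; Sb is in period 5, group 15; Te is in period 5, group 16.
Atoms with high Z_eff and room in the valence shell (especially the halogens) have the most exothermic electron affinities.
Neither a single period nor a single group — weigh both effects.
Ga > Sr: both effects reinforce here, so Ga is clearly the higher of the two.
P > Ga: relative to Ga, both the across-period and down-group shifts push P's electron affinity up.
Sb > P: this pair runs against the simple trend — see the exception note.
Te > Sb: both are in period 5; the period trend gives Te the larger value.
Note the exception: Sb has a higher electron affinity than P, contrary to the simple trend — both are half-filled np³, but the pairing/repulsion penalty for the added electron shrinks as the p orbitals become larger and more diffuse down the group, and for Sb that outweighs the weaker nuclear attraction.
For reference (kJ/mol): P 72, Ga 29, Sr 5, Sb 103, Te 190.
So from highest to lowest: Te > Sb > P > Ga > Sr.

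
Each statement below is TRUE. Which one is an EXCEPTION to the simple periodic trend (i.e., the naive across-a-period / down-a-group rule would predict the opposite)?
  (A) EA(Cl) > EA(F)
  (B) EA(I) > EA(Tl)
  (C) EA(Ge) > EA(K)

The general trend: electron affinity increases across a period and decreases down a group.
(A) Cl (period 3, group 17) vs F (period 2, group 17): the stated order contradicts the simple trend.
(B) I (period 5, group 17) vs Tl (period 6, group 13): the stated order agrees with the simple trend.
(C) Ge (period 4, group 14) vs K (period 4, group 1): the stated order agrees with the simple trend.
The exception is (A): F's small 2p subshell makes the incoming electron feel strong e⁻–e⁻ repulsion, so Cl actually releases more energy on gaining an electron.

(A)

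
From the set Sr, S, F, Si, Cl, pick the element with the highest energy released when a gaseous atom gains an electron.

Cl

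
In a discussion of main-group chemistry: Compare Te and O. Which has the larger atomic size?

O is in period 2, group 16; Te is in period 5, group 16.
Radius decreases left→right (rising Z_eff, same n) and increases top→bottom (higher n).
All are in group 16, so atomic radius increases down the group.
So Te has the larger atomic size (Te > O).

Te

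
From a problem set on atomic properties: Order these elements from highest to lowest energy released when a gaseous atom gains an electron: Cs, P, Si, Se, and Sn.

Se > Si > Sn > P > Cs

Electron affinity generally becomes more exothermic across a period toward the halogens and less exothermic down a group.
Here both period and group differ, so the two effects have to be weighed against each other.
P > Cs: relative to Cs, both the across-period and down-group shifts push P's electron affinity up.
Sn > P: this pair runs against the simple trend — see the exception note.
Si > Sn: Si sits above Sn in group 14, so the down-group effect alone puts Si higher.
Se > Si: the two effects oppose for this pair; the across-period effect wins (195 vs 134 kJ/mol).
Note the exception: Sn has a higher electron affinity than P, contrary to the simple trend — adding an electron to P's half-filled np³ subshell costs electron-pairing energy.
Note the exception: Si has a higher electron affinity than P, contrary to the simple trend — adding an electron to P's half-filled 3p³ is unfavourable, so Si (3p²) has the more exothermic EA.
Tabulated electron affinity (kJ/mol): Si 134, P 72, Se 195, Sn 107, Cs 46.
So from highest to lowest: Se > Si > Sn > P > Cs.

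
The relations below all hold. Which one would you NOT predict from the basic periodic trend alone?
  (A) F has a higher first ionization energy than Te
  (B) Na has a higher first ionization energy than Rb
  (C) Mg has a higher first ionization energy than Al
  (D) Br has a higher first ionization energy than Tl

(C)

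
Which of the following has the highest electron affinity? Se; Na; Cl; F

Cl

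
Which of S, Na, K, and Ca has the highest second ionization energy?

Na

Consider each +1 ion: S⁺ still has 5 valence electrons; Na⁺ is the bare [Ne] core; K⁺ is the bare [Ar] core; Ca⁺ still has 1 valence electron.
Pulling an electron out of a noble-gas core costs far more than removing a remaining valence electron, so K and Na sit at the high end of IE_2.
Valence configurations: S⁺ [Ne]3s²3p³, Ca⁺ [Ar]4s¹.
The numbers (kJ/mol): S 2252, Na 4562, K 3052, Ca 1145.
Overall IE_2 order: Ca < S < K < Na.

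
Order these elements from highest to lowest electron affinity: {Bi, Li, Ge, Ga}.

Ge > Bi > Li > Ga

EA tends to increase across a period and decrease down a group, though the pattern is less regular than for IE or radius.
Neither a single period nor a single group — weigh both effects.
Li > Ga: period and group pull opposite ways; the down-group shift dominates (60 vs 29 kJ/mol).
Bi > Li: the two effects oppose for this pair; the across-period effect wins (91 vs 60 kJ/mol).
Ge > Bi: the two effects oppose for this pair; the down-group effect wins (119 vs 91 kJ/mol).
For reference (kJ/mol): Li 60, Ga 29, Ge 119, Bi 91.
So from highest to lowest: Ge > Bi > Li > Ga.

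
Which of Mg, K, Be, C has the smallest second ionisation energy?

Mg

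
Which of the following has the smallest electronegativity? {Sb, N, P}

N is in period 2, group 15; P is in period 3, group 15; Sb is in period 5, group 15.
Electronegativity increases across a period and decreases down a group, tracking effective nuclear charge and atomic size.
All are in group 15, so electronegativity increases up the group.
The smallest electronegativity among these belongs to Sb.

Sb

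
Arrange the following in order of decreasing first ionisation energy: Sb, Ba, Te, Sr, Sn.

Te > Sb > Sn > Sr > Ba

Sr is in period 5, group 2; Sn is in period 5, group 14; Sb is in period 5, group 15; Te is in period 5, group 16; Ba is in period 6, group 2.
Across a period the outer electron is held more tightly (higher IE₁); down a group it sits in a higher shell, more shielded, and comes off more easily.
Here both period and group differ, so the two effects have to be weighed against each other.
Sr > Ba: Sr sits above Ba in group 2, so the down-group effect alone puts Sr higher.
Sn > Sr: Sn lies to the right of Sr in period 5, so the across-period effect alone puts Sn higher.
Sb > Sn: both are in period 5; the period trend gives Sb the larger value.
Te > Sb: Te lies to the right of Sb in period 5, so the across-period effect alone puts Te higher.
Tabulated first ionization energy (kJ/mol): Sr 550, Sn 709, Sb 831, Te 869, Ba 503.
So from highest to lowest: Te > Sb > Sn > Sr > Ba.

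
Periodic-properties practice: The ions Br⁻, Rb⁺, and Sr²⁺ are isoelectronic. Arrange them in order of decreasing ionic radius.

All of these have 36 electrons, so size is governed by nuclear charge alone: the more protons, the stronger the pull on the same electron cloud, and the smaller the ion.
Nuclear charges: Sr²⁺ (Z=38), Rb⁺ (Z=37), Br⁻ (Z=35).
Largest to smallest: Br⁻ > Rb⁺ > Sr²⁺.

Br⁻ > Rb⁺ > Sr²⁺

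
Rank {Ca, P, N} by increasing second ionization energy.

Ca < P < N

The second ionization energy removes an electron from the +1 ion. For each element: Ca⁺ still has 1 valence electron; P⁺ still has 4 valence electrons; N⁺ still has 4 valence electrons.
All are still removing valence electrons, so compare the +1 ions as you would atoms: IE_2 generally rises across a period (higher Z_eff) and falls down a group (larger shell), subject to the usual subshell exceptions.
Valence configurations: Ca⁺ [Ar]4s¹, P⁺ [Ne]3s²3p², N⁺ [He]2s²2p².
Tabulated IE_2 (kJ/mol): Ca 1145, P 1907, N 2856.
Hence IE_2: Ca < P < N.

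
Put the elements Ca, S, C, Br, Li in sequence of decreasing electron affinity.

Br > S > C > Li > Ca

EA tends to increase across a period and decrease down a group, though the pattern is less regular than for IE or radius.
These span different periods and groups, so the two trends combine.
Li > Ca: the two effects oppose for this pair; the down-group effect wins (60 vs 2 kJ/mol).
C > Li: C lies to the right of Li in period 2, so the across-period effect alone puts C higher.
S > C: the two effects oppose for this pair; the across-period effect wins (200 vs 122 kJ/mol).
Br > S: the two effects oppose for this pair; the across-period effect wins (325 vs 200 kJ/mol).
Approximate values (kJ/mol): Li 60, C 122, S 200, Ca 2, Br 325.
So from highest to lowest: Br > S > C > Li > Ca.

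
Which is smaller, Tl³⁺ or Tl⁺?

Tl³⁺

Both ions have Z = 81 protons, but Tl³⁺ has lost more electrons, so its remaining electrons feel a larger effective nuclear charge per electron and are pulled in more tightly.
Higher positive charge → smaller ion, so Tl⁺ > Tl³⁺.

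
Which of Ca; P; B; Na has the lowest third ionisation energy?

Consider each +2 ion: Ca²⁺ is the bare [Ar] core; P²⁺ still has 3 valence electrons; B²⁺ still has 1 valence electron; Na²⁺ is already 1 electron into the core.
Pulling an electron out of a noble-gas core costs far more than removing a remaining valence electron, so Ca and Na sit at the high end of IE_3.
Valence configurations: P²⁺ [Ne]3s²3p¹, B²⁺ [He]2s¹.
Approximate IE_3 values (kJ/mol): Ca 4912, P 2914, B 3660, Na 6910.
Hence IE_3: P < B < Ca < Na.

P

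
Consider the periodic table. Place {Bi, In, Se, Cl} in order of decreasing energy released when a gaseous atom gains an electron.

Cl is in period 3, group 17; Se is in period 4, group 16; In is in period 5, group 13; Bi is in period 6, group 15.
Atoms with high Z_eff and room in the valence shell (especially the halogens) have the most exothermic electron affinities.
Here both period and group differ, so the two effects have to be weighed against each other.
Bi > In: period and group pull opposite ways; the across-period shift dominates (91 vs 29 kJ/mol).
Se > Bi: both effects reinforce here, so Se is clearly the higher of the two.
Cl > Se: relative to Se, both the across-period and down-group shifts push Cl's electron affinity up.
Approximate values (kJ/mol): Cl 349, Se 195, In 29, Bi 91.
So from highest to lowest: Cl > Se > Bi > In.

Cl, Se, Bi, In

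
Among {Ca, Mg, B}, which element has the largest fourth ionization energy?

Consider each +3 ion: Ca³⁺ is already 1 electron into the core; Mg³⁺ is already 1 electron into the core; B³⁺ is the bare [He] core.
All of these are removing an electron from a noble-gas core or deeper; the smaller core (lower principal quantum number) is held far more tightly, and within a period the higher nuclear charge binds the same core more tightly.
The numbers (kJ/mol): Ca 6491, Mg 10543, B 25026.
Overall IE_4 order: Ca < Mg < B.

B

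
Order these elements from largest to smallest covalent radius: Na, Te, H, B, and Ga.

Moving right in a period, electrons are added to the same shell under a stronger nuclear pull, so atoms get smaller; moving down, a new shell is opened and atoms get larger.
Here both period and group differ, so the two effects have to be weighed against each other.
B > H: the two effects oppose for this pair; the down-group effect wins (85 vs 32 pm).
Ga > B: Ga sits below B in group 13, so the down-group effect alone puts Ga larger.
Te > Ga: period and group pull opposite ways; the down-group shift dominates (136 vs 124 pm).
Na > Te: the two effects oppose for this pair; the across-period effect wins (155 vs 136 pm).
Tabulated atomic radius (pm): H 32, B 85, Na 155, Ga 124, Te 136.
So from largest to smallest: Na > Te > Ga > B > H.

Na, Te, Ga, B, H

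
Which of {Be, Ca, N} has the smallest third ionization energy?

N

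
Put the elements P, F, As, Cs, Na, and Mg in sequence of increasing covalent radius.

F is in period 2, group 17; Na is in period 3, group 1; Mg is in period 3, group 2; P is in period 3, group 15; As is in period 4, group 15; Cs is in period 6, group 1.
Moving right in a period, electrons are added to the same shell under a stronger nuclear pull, so atoms get smaller; moving down, a new shell is opened and atoms get larger.
Here both period and group differ, so the two effects have to be weighed against each other.
P > F: relative to F, both the across-period and down-group shifts push P's atomic radius up.
As > P: As sits below P in group 15, so the down-group effect alone puts As larger.
Mg > As: period and group pull opposite ways; the across-period shift dominates (139 vs 121 pm).
Na > Mg: both are in period 3; the period trend gives Na the larger value.
Cs > Na: they share group 1; the group trend gives Cs the larger value.
Approximate values (pm): F 64, Na 155, Mg 139, P 111, As 121, Cs 232.
So from smallest to largest: F < P < As < Mg < Na < Cs.

F < P < As < Mg < Na < Cs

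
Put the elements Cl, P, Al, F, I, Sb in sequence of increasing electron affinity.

Al < P < Sb < I < F < Cl

F is in period 2, group 17; Al is in period 3, group 13; P is in period 3, group 15; Cl is in period 3, group 17; Sb is in period 5, group 15; I is in period 5, group 17.
Adding an electron releases more energy for atoms nearer the top right (short of the noble gases).
Neither a single period nor a single group — weigh both effects.
P > Al: both are in period 3; the period trend gives P the larger value.
Sb > P: this pair runs against the simple trend — see the exception note.
I > Sb: both are in period 5; the period trend gives I the larger value.
F > I: they share group 17; the group trend gives F the larger value.
Cl > F: this pair runs against the simple trend — see the exception note.
Note the exception: Sb has a higher electron affinity than P, contrary to the simple trend — both are half-filled np³, but the pairing/repulsion penalty for the added electron shrinks as the p orbitals become larger and more diffuse down the group, and for Sb that outweighs the weaker nuclear attraction.
Note the exception: Cl has a higher electron affinity than F, contrary to the simple trend — F's small 2p subshell makes the incoming electron feel strong e⁻–e⁻ repulsion, so Cl actually releases more energy on gaining an electron.
Tabulated electron affinity (kJ/mol): F 328, Al 42, P 72, Cl 349, Sb 103, I 295.
So from lowest to highest: Al < P < Sb < I < F < Cl.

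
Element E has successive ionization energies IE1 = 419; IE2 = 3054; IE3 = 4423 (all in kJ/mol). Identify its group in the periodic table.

Look for the largest jump between consecutive ionization energies: IE2/IE1 ≈ 7.3, far larger than any earlier ratio.
That jump marks the point where a core electron is being removed. So the atom has 1 valence electron.
A main-group element with 1 valence electron is in group 1.

Group 1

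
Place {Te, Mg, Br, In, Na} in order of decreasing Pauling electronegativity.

Na is in period 3, group 1; Mg is in period 3, group 2; Br is in period 4, group 17; In is in period 5, group 13; Te is in period 5, group 16.
EN rises left→right (higher Z_eff, smaller atoms) and falls top→bottom (larger, more shielded atoms).
Here both period and group differ, so the two effects have to be weighed against each other.
Mg > Na: Mg lies to the right of Na in period 3, so the across-period effect alone puts Mg higher.
In > Mg: the two effects oppose for this pair; the across-period effect wins (1.78 vs 1.31).
Te > In: both are in period 5; the period trend gives Te the larger value.
Br > Te: both effects reinforce here, so Br is clearly the higher of the two.
For reference (Pauling): Na 0.93, Mg 1.31, Br 2.96, In 1.78, Te 2.10.
So from highest to lowest: Br > Te > In > Mg > Na.

Br > Te > In > Mg > Na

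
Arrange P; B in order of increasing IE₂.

P, B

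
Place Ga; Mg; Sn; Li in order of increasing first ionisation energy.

Li, Ga, Sn, Mg

Li is in period 2, group 1; Mg is in period 3, group 2; Ga is in period 4, group 13; Sn is in period 5, group 14.
Across a period the outer electron is held more tightly (higher IE₁); down a group it sits in a higher shell, more shielded, and comes off more easily.
These sit on a diagonal, where the across-period and down-group effects partly cancel.
Ga > Li: the two effects oppose for this pair; the across-period effect wins (579 vs 520 kJ/mol).
Sn > Ga: the two effects oppose for this pair; the across-period effect wins (709 vs 579 kJ/mol).
Mg > Sn: the two effects oppose for this pair; the down-group effect wins (738 vs 709 kJ/mol).
Approximate values (kJ/mol): Li 520, Mg 738, Ga 579, Sn 709.
So from lowest to highest: Li < Ga < Sn < Mg.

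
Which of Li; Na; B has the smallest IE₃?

B

IE_3 is the cost of taking one more electron from the +2 cation: Li²⁺ is already 1 electron into the core; Na²⁺ is already 1 electron into the core; B²⁺ still has 1 valence electron.
Breaking into a closed-shell core is much more expensive than removing a leftover valence electron — Na and Li have the largest IE_3 here.
Approximate IE_3 values (kJ/mol): Li 11815, Na 6910, B 3660.
Overall IE_3 order: B < Na < Li.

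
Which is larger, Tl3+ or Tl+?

Tl+

Both ions have Z = 81 protons, but Tl3+ has lost more electrons, so its remaining electrons feel a larger effective nuclear charge per electron and are pulled in more tightly.
Higher positive charge → smaller ion, so Tl+ > Tl3+.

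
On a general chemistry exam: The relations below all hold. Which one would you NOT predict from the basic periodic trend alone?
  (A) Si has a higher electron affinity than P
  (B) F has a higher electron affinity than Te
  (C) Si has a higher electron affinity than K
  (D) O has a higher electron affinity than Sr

(A)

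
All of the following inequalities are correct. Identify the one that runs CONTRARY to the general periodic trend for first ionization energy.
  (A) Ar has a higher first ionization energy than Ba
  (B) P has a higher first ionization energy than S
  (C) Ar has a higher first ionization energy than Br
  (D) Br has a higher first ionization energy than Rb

The general trend: first ionization energy increases across a period and decreases down a group.
(A) Ar (period 3, group 18) vs Ba (period 6, group 2): the stated order agrees with the simple trend.
(B) P (period 3, group 15) vs S (period 3, group 16): the stated order contradicts the simple trend.
(C) Ar (period 3, group 18) vs Br (period 4, group 17): the stated order agrees with the simple trend.
(D) Br (period 4, group 17) vs Rb (period 5, group 1): the stated order agrees with the simple trend.
The exception is (B): S (3p⁴) ionizes more easily than half-filled P (3p³) because the paired 3p electron in S is pushed out by e⁻–e⁻ repulsion.

(B)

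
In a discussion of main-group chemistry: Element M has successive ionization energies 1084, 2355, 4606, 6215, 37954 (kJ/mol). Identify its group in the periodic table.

Look for the largest jump between consecutive ionization energies: IE5/IE4 ≈ 6.1, far larger than any earlier ratio.
That jump marks the point where a core electron is being removed. So the atom has 4 valence electrons.
A main-group element with 4 valence electrons is in group 14.

Group 14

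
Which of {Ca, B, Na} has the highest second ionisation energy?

Na

The second ionization energy removes an electron from the +1 ion. For each element: Ca⁺ still has 1 valence electron; B⁺ still has 2 valence electrons; Na⁺ is the bare [Ne] core.
Breaking into a closed-shell core is much more expensive than removing a leftover valence electron — Na has the largest IE_2 here.
Valence configurations: Ca⁺ [Ar]4s¹, B⁺ [He]2s².
The numbers (kJ/mol): Ca 1145, B 2427, Na 4562.
Putting it together, IE_2: Ca < B < Na.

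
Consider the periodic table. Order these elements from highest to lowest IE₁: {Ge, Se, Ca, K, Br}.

Br > Se > Ge > Ca > K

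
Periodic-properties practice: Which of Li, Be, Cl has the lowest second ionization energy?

Be

The second ionization energy removes an electron from the +1 ion. For each element: Li⁺ is the bare [He] core; Be⁺ still has 1 valence electron; Cl⁺ still has 6 valence electrons.
Breaking into a closed-shell core is much more expensive than removing a leftover valence electron — Li has the largest IE_2 here.
Valence configurations: Be⁺ [He]2s¹, Cl⁺ [Ne]3s²3p⁴.
Approximate IE_2 values (kJ/mol): Li 7298, Be 1757, Cl 2298.
So the second ionization energies run Be < Cl < Li.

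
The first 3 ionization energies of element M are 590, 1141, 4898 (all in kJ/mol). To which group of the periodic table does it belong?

Look for the largest jump between consecutive ionization energies: IE3/IE2 ≈ 4.3, far larger than any earlier ratio.
That jump marks the point where a core electron is being removed. So the atom has 2 valence electrons.
A main-group element with 2 valence electrons is in group 2.

Group 2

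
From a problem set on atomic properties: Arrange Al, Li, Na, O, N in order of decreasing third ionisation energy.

Li > Na > O > N > Al

Consider each +2 ion: Al²⁺ still has 1 valence electron; Li²⁺ is already 1 electron into the core; Na²⁺ is already 1 electron into the core; O²⁺ still has 4 valence electrons; N²⁺ still has 3 valence electrons.
Core electrons are held far more tightly than valence electrons, so Na and Li top the IE_3 order.
Valence configurations: Al²⁺ [Ne]3s¹, O²⁺ [He]2s²2p², N²⁺ [He]2s²2p¹.
Tabulated IE_3 (kJ/mol): Al 2745, Li 11815, Na 6910, O 5300, N 4578.
Overall IE_3 order: Al < N < O < Na < Li.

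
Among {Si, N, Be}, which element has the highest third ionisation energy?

Be

IE_3 is the cost of taking one more electron from the +2 cation: Si²⁺ still has 2 valence electrons; N²⁺ still has 3 valence electrons; Be²⁺ is the bare [He] core.
Core electrons are held far more tightly than valence electrons, so Be tops the IE_3 order.
Valence configurations: Si²⁺ [Ne]3s², N²⁺ [He]2s²2p¹.
Tabulated IE_3 (kJ/mol): Si 3232, N 4578, Be 14849.
Putting it together, IE_3: Si < N < Be.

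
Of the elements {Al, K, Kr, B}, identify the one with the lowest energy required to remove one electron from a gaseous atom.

K

B is in period 2, group 13; Al is in period 3, group 13; K is in period 4, group 1; Kr is in period 4, group 18.
Removing the outermost electron gets harder across a period and easier down a group.
Neither a single period nor a single group — weigh both effects.
Al > K: relative to K, both the across-period and down-group shifts push Al's first ionization energy up.
B > Al: B sits above Al in group 13, so the down-group effect alone puts B higher.
Kr > B: period and group pull opposite ways; the across-period shift dominates (1351 vs 801 kJ/mol).
Tabulated first ionization energy (kJ/mol): B 801, Al 578, K 419, Kr 1351.
The lowest energy required to remove one electron from a gaseous atom among these belongs to K.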